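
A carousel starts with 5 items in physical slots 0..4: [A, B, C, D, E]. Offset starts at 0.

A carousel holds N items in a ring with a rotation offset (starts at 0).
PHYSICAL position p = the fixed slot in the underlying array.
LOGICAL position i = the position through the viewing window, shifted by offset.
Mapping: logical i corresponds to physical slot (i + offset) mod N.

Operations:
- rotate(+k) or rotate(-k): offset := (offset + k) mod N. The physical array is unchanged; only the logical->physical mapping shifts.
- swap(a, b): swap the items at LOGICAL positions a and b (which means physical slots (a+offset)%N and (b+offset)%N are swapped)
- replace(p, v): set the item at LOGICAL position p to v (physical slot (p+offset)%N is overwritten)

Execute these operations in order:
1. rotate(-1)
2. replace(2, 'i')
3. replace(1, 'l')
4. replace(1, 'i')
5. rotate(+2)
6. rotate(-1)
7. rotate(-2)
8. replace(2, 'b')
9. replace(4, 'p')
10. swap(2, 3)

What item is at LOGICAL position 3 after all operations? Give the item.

After op 1 (rotate(-1)): offset=4, physical=[A,B,C,D,E], logical=[E,A,B,C,D]
After op 2 (replace(2, 'i')): offset=4, physical=[A,i,C,D,E], logical=[E,A,i,C,D]
After op 3 (replace(1, 'l')): offset=4, physical=[l,i,C,D,E], logical=[E,l,i,C,D]
After op 4 (replace(1, 'i')): offset=4, physical=[i,i,C,D,E], logical=[E,i,i,C,D]
After op 5 (rotate(+2)): offset=1, physical=[i,i,C,D,E], logical=[i,C,D,E,i]
After op 6 (rotate(-1)): offset=0, physical=[i,i,C,D,E], logical=[i,i,C,D,E]
After op 7 (rotate(-2)): offset=3, physical=[i,i,C,D,E], logical=[D,E,i,i,C]
After op 8 (replace(2, 'b')): offset=3, physical=[b,i,C,D,E], logical=[D,E,b,i,C]
After op 9 (replace(4, 'p')): offset=3, physical=[b,i,p,D,E], logical=[D,E,b,i,p]
After op 10 (swap(2, 3)): offset=3, physical=[i,b,p,D,E], logical=[D,E,i,b,p]

Answer: b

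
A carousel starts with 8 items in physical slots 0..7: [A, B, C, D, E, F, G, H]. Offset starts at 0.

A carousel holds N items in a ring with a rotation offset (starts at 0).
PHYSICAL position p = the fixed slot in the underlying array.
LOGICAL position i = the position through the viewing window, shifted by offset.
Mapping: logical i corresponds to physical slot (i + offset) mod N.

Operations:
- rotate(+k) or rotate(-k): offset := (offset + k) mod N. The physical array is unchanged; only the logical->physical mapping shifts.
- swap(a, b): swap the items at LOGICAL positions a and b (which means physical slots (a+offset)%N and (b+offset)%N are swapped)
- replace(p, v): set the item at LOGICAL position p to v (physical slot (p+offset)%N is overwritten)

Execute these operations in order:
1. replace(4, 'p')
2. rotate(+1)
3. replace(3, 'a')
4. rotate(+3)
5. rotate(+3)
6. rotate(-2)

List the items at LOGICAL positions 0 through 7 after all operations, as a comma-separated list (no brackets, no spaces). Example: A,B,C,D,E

After op 1 (replace(4, 'p')): offset=0, physical=[A,B,C,D,p,F,G,H], logical=[A,B,C,D,p,F,G,H]
After op 2 (rotate(+1)): offset=1, physical=[A,B,C,D,p,F,G,H], logical=[B,C,D,p,F,G,H,A]
After op 3 (replace(3, 'a')): offset=1, physical=[A,B,C,D,a,F,G,H], logical=[B,C,D,a,F,G,H,A]
After op 4 (rotate(+3)): offset=4, physical=[A,B,C,D,a,F,G,H], logical=[a,F,G,H,A,B,C,D]
After op 5 (rotate(+3)): offset=7, physical=[A,B,C,D,a,F,G,H], logical=[H,A,B,C,D,a,F,G]
After op 6 (rotate(-2)): offset=5, physical=[A,B,C,D,a,F,G,H], logical=[F,G,H,A,B,C,D,a]

Answer: F,G,H,A,B,C,D,a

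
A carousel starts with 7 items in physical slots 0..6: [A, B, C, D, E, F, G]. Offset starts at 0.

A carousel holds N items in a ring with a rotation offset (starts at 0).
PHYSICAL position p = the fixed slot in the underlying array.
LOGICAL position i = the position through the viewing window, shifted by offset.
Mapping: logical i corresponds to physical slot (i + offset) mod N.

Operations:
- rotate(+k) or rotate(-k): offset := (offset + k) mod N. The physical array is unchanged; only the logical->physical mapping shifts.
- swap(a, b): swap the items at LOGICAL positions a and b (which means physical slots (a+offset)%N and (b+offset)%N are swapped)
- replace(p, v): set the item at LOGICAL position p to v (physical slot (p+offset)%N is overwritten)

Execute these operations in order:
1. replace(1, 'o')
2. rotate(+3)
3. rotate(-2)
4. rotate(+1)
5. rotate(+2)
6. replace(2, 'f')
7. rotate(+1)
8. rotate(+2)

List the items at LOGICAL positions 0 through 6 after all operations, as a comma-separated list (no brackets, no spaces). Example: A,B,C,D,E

After op 1 (replace(1, 'o')): offset=0, physical=[A,o,C,D,E,F,G], logical=[A,o,C,D,E,F,G]
After op 2 (rotate(+3)): offset=3, physical=[A,o,C,D,E,F,G], logical=[D,E,F,G,A,o,C]
After op 3 (rotate(-2)): offset=1, physical=[A,o,C,D,E,F,G], logical=[o,C,D,E,F,G,A]
After op 4 (rotate(+1)): offset=2, physical=[A,o,C,D,E,F,G], logical=[C,D,E,F,G,A,o]
After op 5 (rotate(+2)): offset=4, physical=[A,o,C,D,E,F,G], logical=[E,F,G,A,o,C,D]
After op 6 (replace(2, 'f')): offset=4, physical=[A,o,C,D,E,F,f], logical=[E,F,f,A,o,C,D]
After op 7 (rotate(+1)): offset=5, physical=[A,o,C,D,E,F,f], logical=[F,f,A,o,C,D,E]
After op 8 (rotate(+2)): offset=0, physical=[A,o,C,D,E,F,f], logical=[A,o,C,D,E,F,f]

Answer: A,o,C,D,E,F,f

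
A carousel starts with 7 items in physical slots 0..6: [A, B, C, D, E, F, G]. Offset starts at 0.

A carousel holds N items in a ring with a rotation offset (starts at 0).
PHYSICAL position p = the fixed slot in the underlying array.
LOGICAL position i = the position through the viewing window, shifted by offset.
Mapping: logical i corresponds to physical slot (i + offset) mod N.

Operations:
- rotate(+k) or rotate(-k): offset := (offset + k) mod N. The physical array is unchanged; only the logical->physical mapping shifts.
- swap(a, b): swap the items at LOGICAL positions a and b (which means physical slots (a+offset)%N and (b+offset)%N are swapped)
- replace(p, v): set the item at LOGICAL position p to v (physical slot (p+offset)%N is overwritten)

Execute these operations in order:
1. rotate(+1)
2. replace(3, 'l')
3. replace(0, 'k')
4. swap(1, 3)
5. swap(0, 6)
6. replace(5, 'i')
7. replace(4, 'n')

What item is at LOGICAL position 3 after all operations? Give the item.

After op 1 (rotate(+1)): offset=1, physical=[A,B,C,D,E,F,G], logical=[B,C,D,E,F,G,A]
After op 2 (replace(3, 'l')): offset=1, physical=[A,B,C,D,l,F,G], logical=[B,C,D,l,F,G,A]
After op 3 (replace(0, 'k')): offset=1, physical=[A,k,C,D,l,F,G], logical=[k,C,D,l,F,G,A]
After op 4 (swap(1, 3)): offset=1, physical=[A,k,l,D,C,F,G], logical=[k,l,D,C,F,G,A]
After op 5 (swap(0, 6)): offset=1, physical=[k,A,l,D,C,F,G], logical=[A,l,D,C,F,G,k]
After op 6 (replace(5, 'i')): offset=1, physical=[k,A,l,D,C,F,i], logical=[A,l,D,C,F,i,k]
After op 7 (replace(4, 'n')): offset=1, physical=[k,A,l,D,C,n,i], logical=[A,l,D,C,n,i,k]

Answer: C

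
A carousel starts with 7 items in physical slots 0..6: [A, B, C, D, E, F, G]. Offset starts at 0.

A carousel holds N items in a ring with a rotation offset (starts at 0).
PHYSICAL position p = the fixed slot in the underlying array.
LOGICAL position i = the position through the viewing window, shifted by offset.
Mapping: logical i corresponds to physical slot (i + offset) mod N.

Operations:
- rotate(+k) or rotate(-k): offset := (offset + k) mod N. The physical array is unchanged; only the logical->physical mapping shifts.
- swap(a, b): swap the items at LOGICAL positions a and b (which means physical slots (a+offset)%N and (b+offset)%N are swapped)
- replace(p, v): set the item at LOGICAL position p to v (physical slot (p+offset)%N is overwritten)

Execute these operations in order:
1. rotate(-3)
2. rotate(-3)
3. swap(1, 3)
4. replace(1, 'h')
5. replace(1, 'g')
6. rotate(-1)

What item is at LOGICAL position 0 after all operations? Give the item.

After op 1 (rotate(-3)): offset=4, physical=[A,B,C,D,E,F,G], logical=[E,F,G,A,B,C,D]
After op 2 (rotate(-3)): offset=1, physical=[A,B,C,D,E,F,G], logical=[B,C,D,E,F,G,A]
After op 3 (swap(1, 3)): offset=1, physical=[A,B,E,D,C,F,G], logical=[B,E,D,C,F,G,A]
After op 4 (replace(1, 'h')): offset=1, physical=[A,B,h,D,C,F,G], logical=[B,h,D,C,F,G,A]
After op 5 (replace(1, 'g')): offset=1, physical=[A,B,g,D,C,F,G], logical=[B,g,D,C,F,G,A]
After op 6 (rotate(-1)): offset=0, physical=[A,B,g,D,C,F,G], logical=[A,B,g,D,C,F,G]

Answer: A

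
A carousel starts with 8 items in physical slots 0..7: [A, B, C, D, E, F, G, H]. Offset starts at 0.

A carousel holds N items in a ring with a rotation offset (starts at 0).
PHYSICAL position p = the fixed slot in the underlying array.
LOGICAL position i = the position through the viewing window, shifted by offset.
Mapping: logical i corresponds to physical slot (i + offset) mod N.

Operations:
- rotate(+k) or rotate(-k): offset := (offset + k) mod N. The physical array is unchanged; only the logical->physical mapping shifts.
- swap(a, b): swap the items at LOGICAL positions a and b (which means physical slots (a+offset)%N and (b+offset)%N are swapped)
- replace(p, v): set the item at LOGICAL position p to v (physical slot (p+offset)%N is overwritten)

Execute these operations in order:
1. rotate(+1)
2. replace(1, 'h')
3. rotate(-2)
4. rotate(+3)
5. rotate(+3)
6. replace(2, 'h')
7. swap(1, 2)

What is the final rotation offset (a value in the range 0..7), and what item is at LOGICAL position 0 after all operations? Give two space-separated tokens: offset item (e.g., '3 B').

Answer: 5 F

Derivation:
After op 1 (rotate(+1)): offset=1, physical=[A,B,C,D,E,F,G,H], logical=[B,C,D,E,F,G,H,A]
After op 2 (replace(1, 'h')): offset=1, physical=[A,B,h,D,E,F,G,H], logical=[B,h,D,E,F,G,H,A]
After op 3 (rotate(-2)): offset=7, physical=[A,B,h,D,E,F,G,H], logical=[H,A,B,h,D,E,F,G]
After op 4 (rotate(+3)): offset=2, physical=[A,B,h,D,E,F,G,H], logical=[h,D,E,F,G,H,A,B]
After op 5 (rotate(+3)): offset=5, physical=[A,B,h,D,E,F,G,H], logical=[F,G,H,A,B,h,D,E]
After op 6 (replace(2, 'h')): offset=5, physical=[A,B,h,D,E,F,G,h], logical=[F,G,h,A,B,h,D,E]
After op 7 (swap(1, 2)): offset=5, physical=[A,B,h,D,E,F,h,G], logical=[F,h,G,A,B,h,D,E]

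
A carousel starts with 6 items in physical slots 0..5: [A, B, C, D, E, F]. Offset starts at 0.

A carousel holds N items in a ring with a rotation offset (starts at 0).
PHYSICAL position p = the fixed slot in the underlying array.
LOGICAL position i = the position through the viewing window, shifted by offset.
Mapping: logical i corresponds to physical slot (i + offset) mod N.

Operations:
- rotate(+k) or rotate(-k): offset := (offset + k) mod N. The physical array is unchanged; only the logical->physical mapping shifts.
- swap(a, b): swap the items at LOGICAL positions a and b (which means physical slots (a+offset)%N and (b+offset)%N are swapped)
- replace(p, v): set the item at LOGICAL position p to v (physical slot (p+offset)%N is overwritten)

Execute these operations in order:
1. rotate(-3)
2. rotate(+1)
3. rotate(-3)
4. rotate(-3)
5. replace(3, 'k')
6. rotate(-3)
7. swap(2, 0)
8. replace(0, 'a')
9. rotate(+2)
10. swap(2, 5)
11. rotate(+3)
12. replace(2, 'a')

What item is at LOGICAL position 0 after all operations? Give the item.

After op 1 (rotate(-3)): offset=3, physical=[A,B,C,D,E,F], logical=[D,E,F,A,B,C]
After op 2 (rotate(+1)): offset=4, physical=[A,B,C,D,E,F], logical=[E,F,A,B,C,D]
After op 3 (rotate(-3)): offset=1, physical=[A,B,C,D,E,F], logical=[B,C,D,E,F,A]
After op 4 (rotate(-3)): offset=4, physical=[A,B,C,D,E,F], logical=[E,F,A,B,C,D]
After op 5 (replace(3, 'k')): offset=4, physical=[A,k,C,D,E,F], logical=[E,F,A,k,C,D]
After op 6 (rotate(-3)): offset=1, physical=[A,k,C,D,E,F], logical=[k,C,D,E,F,A]
After op 7 (swap(2, 0)): offset=1, physical=[A,D,C,k,E,F], logical=[D,C,k,E,F,A]
After op 8 (replace(0, 'a')): offset=1, physical=[A,a,C,k,E,F], logical=[a,C,k,E,F,A]
After op 9 (rotate(+2)): offset=3, physical=[A,a,C,k,E,F], logical=[k,E,F,A,a,C]
After op 10 (swap(2, 5)): offset=3, physical=[A,a,F,k,E,C], logical=[k,E,C,A,a,F]
After op 11 (rotate(+3)): offset=0, physical=[A,a,F,k,E,C], logical=[A,a,F,k,E,C]
After op 12 (replace(2, 'a')): offset=0, physical=[A,a,a,k,E,C], logical=[A,a,a,k,E,C]

Answer: A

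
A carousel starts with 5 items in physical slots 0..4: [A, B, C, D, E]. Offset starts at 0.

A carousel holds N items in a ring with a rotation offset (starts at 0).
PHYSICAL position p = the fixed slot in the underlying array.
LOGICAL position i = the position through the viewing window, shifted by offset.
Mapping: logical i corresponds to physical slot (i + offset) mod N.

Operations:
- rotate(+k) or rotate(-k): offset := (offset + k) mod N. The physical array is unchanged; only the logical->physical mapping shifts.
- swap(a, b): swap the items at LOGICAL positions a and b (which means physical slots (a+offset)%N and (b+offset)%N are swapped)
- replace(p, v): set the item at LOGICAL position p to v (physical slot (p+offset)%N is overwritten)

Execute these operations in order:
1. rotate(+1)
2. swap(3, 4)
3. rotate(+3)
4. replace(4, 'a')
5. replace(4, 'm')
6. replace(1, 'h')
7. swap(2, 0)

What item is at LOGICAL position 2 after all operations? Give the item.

Answer: A

Derivation:
After op 1 (rotate(+1)): offset=1, physical=[A,B,C,D,E], logical=[B,C,D,E,A]
After op 2 (swap(3, 4)): offset=1, physical=[E,B,C,D,A], logical=[B,C,D,A,E]
After op 3 (rotate(+3)): offset=4, physical=[E,B,C,D,A], logical=[A,E,B,C,D]
After op 4 (replace(4, 'a')): offset=4, physical=[E,B,C,a,A], logical=[A,E,B,C,a]
After op 5 (replace(4, 'm')): offset=4, physical=[E,B,C,m,A], logical=[A,E,B,C,m]
After op 6 (replace(1, 'h')): offset=4, physical=[h,B,C,m,A], logical=[A,h,B,C,m]
After op 7 (swap(2, 0)): offset=4, physical=[h,A,C,m,B], logical=[B,h,A,C,m]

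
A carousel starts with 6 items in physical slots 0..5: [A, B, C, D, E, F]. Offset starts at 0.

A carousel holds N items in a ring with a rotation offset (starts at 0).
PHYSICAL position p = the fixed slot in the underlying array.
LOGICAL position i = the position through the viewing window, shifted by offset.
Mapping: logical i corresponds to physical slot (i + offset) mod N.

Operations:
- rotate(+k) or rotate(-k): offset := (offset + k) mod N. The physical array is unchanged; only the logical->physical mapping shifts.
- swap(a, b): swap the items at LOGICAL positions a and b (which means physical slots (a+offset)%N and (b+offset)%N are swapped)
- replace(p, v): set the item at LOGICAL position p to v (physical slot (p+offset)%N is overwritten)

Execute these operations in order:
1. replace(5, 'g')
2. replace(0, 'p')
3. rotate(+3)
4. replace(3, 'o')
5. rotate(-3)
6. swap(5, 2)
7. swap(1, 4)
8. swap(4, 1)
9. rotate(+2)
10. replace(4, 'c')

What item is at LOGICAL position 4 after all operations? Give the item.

After op 1 (replace(5, 'g')): offset=0, physical=[A,B,C,D,E,g], logical=[A,B,C,D,E,g]
After op 2 (replace(0, 'p')): offset=0, physical=[p,B,C,D,E,g], logical=[p,B,C,D,E,g]
After op 3 (rotate(+3)): offset=3, physical=[p,B,C,D,E,g], logical=[D,E,g,p,B,C]
After op 4 (replace(3, 'o')): offset=3, physical=[o,B,C,D,E,g], logical=[D,E,g,o,B,C]
After op 5 (rotate(-3)): offset=0, physical=[o,B,C,D,E,g], logical=[o,B,C,D,E,g]
After op 6 (swap(5, 2)): offset=0, physical=[o,B,g,D,E,C], logical=[o,B,g,D,E,C]
After op 7 (swap(1, 4)): offset=0, physical=[o,E,g,D,B,C], logical=[o,E,g,D,B,C]
After op 8 (swap(4, 1)): offset=0, physical=[o,B,g,D,E,C], logical=[o,B,g,D,E,C]
After op 9 (rotate(+2)): offset=2, physical=[o,B,g,D,E,C], logical=[g,D,E,C,o,B]
After op 10 (replace(4, 'c')): offset=2, physical=[c,B,g,D,E,C], logical=[g,D,E,C,c,B]

Answer: c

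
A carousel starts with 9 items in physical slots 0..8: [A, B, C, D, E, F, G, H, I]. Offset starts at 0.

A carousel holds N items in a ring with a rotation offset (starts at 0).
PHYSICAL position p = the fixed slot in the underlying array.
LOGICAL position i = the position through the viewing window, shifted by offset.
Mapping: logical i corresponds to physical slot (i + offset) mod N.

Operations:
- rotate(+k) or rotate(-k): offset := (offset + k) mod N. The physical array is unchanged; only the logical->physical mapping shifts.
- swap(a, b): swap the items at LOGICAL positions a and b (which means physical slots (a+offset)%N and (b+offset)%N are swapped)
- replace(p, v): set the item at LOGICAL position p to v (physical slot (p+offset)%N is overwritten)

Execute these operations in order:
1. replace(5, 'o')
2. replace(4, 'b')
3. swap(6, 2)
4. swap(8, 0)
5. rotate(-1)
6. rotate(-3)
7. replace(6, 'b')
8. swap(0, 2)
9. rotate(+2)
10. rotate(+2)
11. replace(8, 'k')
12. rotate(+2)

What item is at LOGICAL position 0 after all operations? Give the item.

After op 1 (replace(5, 'o')): offset=0, physical=[A,B,C,D,E,o,G,H,I], logical=[A,B,C,D,E,o,G,H,I]
After op 2 (replace(4, 'b')): offset=0, physical=[A,B,C,D,b,o,G,H,I], logical=[A,B,C,D,b,o,G,H,I]
After op 3 (swap(6, 2)): offset=0, physical=[A,B,G,D,b,o,C,H,I], logical=[A,B,G,D,b,o,C,H,I]
After op 4 (swap(8, 0)): offset=0, physical=[I,B,G,D,b,o,C,H,A], logical=[I,B,G,D,b,o,C,H,A]
After op 5 (rotate(-1)): offset=8, physical=[I,B,G,D,b,o,C,H,A], logical=[A,I,B,G,D,b,o,C,H]
After op 6 (rotate(-3)): offset=5, physical=[I,B,G,D,b,o,C,H,A], logical=[o,C,H,A,I,B,G,D,b]
After op 7 (replace(6, 'b')): offset=5, physical=[I,B,b,D,b,o,C,H,A], logical=[o,C,H,A,I,B,b,D,b]
After op 8 (swap(0, 2)): offset=5, physical=[I,B,b,D,b,H,C,o,A], logical=[H,C,o,A,I,B,b,D,b]
After op 9 (rotate(+2)): offset=7, physical=[I,B,b,D,b,H,C,o,A], logical=[o,A,I,B,b,D,b,H,C]
After op 10 (rotate(+2)): offset=0, physical=[I,B,b,D,b,H,C,o,A], logical=[I,B,b,D,b,H,C,o,A]
After op 11 (replace(8, 'k')): offset=0, physical=[I,B,b,D,b,H,C,o,k], logical=[I,B,b,D,b,H,C,o,k]
After op 12 (rotate(+2)): offset=2, physical=[I,B,b,D,b,H,C,o,k], logical=[b,D,b,H,C,o,k,I,B]

Answer: b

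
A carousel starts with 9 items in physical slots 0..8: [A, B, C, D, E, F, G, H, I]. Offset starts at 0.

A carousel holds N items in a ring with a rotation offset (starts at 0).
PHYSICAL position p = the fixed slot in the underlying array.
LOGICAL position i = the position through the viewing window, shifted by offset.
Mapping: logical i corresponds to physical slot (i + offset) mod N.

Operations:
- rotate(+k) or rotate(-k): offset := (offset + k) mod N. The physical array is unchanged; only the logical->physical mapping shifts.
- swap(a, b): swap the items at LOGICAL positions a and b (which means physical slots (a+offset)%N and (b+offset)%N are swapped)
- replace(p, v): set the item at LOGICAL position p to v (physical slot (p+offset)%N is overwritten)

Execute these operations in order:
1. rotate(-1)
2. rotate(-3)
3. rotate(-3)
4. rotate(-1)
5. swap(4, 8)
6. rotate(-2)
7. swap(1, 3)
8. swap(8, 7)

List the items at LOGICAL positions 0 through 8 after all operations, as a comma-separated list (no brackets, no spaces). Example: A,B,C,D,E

Answer: I,C,B,F,D,E,A,H,G

Derivation:
After op 1 (rotate(-1)): offset=8, physical=[A,B,C,D,E,F,G,H,I], logical=[I,A,B,C,D,E,F,G,H]
After op 2 (rotate(-3)): offset=5, physical=[A,B,C,D,E,F,G,H,I], logical=[F,G,H,I,A,B,C,D,E]
After op 3 (rotate(-3)): offset=2, physical=[A,B,C,D,E,F,G,H,I], logical=[C,D,E,F,G,H,I,A,B]
After op 4 (rotate(-1)): offset=1, physical=[A,B,C,D,E,F,G,H,I], logical=[B,C,D,E,F,G,H,I,A]
After op 5 (swap(4, 8)): offset=1, physical=[F,B,C,D,E,A,G,H,I], logical=[B,C,D,E,A,G,H,I,F]
After op 6 (rotate(-2)): offset=8, physical=[F,B,C,D,E,A,G,H,I], logical=[I,F,B,C,D,E,A,G,H]
After op 7 (swap(1, 3)): offset=8, physical=[C,B,F,D,E,A,G,H,I], logical=[I,C,B,F,D,E,A,G,H]
After op 8 (swap(8, 7)): offset=8, physical=[C,B,F,D,E,A,H,G,I], logical=[I,C,B,F,D,E,A,H,G]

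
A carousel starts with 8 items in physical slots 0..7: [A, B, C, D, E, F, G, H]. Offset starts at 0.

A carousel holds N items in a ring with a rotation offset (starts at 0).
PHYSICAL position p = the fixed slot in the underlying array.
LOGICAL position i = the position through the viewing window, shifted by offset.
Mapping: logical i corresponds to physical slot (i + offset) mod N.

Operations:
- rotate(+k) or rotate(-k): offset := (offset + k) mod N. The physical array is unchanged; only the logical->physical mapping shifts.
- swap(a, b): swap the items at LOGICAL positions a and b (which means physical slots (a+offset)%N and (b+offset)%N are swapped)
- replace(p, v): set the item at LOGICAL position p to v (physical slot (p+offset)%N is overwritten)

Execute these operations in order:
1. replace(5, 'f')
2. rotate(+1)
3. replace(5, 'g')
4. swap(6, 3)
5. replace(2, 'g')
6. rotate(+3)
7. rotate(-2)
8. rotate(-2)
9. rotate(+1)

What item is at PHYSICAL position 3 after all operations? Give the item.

Answer: g

Derivation:
After op 1 (replace(5, 'f')): offset=0, physical=[A,B,C,D,E,f,G,H], logical=[A,B,C,D,E,f,G,H]
After op 2 (rotate(+1)): offset=1, physical=[A,B,C,D,E,f,G,H], logical=[B,C,D,E,f,G,H,A]
After op 3 (replace(5, 'g')): offset=1, physical=[A,B,C,D,E,f,g,H], logical=[B,C,D,E,f,g,H,A]
After op 4 (swap(6, 3)): offset=1, physical=[A,B,C,D,H,f,g,E], logical=[B,C,D,H,f,g,E,A]
After op 5 (replace(2, 'g')): offset=1, physical=[A,B,C,g,H,f,g,E], logical=[B,C,g,H,f,g,E,A]
After op 6 (rotate(+3)): offset=4, physical=[A,B,C,g,H,f,g,E], logical=[H,f,g,E,A,B,C,g]
After op 7 (rotate(-2)): offset=2, physical=[A,B,C,g,H,f,g,E], logical=[C,g,H,f,g,E,A,B]
After op 8 (rotate(-2)): offset=0, physical=[A,B,C,g,H,f,g,E], logical=[A,B,C,g,H,f,g,E]
After op 9 (rotate(+1)): offset=1, physical=[A,B,C,g,H,f,g,E], logical=[B,C,g,H,f,g,E,A]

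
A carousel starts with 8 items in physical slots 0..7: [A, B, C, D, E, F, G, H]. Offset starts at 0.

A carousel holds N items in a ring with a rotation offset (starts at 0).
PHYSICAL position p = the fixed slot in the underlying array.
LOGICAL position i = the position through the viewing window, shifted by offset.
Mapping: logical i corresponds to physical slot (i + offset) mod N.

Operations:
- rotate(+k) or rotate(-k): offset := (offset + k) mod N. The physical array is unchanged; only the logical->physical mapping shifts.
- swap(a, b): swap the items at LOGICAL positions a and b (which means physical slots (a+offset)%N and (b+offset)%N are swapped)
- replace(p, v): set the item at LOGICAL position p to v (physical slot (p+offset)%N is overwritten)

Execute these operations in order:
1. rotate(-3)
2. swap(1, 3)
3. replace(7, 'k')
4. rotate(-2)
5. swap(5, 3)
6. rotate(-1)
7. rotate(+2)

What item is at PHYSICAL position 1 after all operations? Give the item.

Answer: B

Derivation:
After op 1 (rotate(-3)): offset=5, physical=[A,B,C,D,E,F,G,H], logical=[F,G,H,A,B,C,D,E]
After op 2 (swap(1, 3)): offset=5, physical=[G,B,C,D,E,F,A,H], logical=[F,A,H,G,B,C,D,E]
After op 3 (replace(7, 'k')): offset=5, physical=[G,B,C,D,k,F,A,H], logical=[F,A,H,G,B,C,D,k]
After op 4 (rotate(-2)): offset=3, physical=[G,B,C,D,k,F,A,H], logical=[D,k,F,A,H,G,B,C]
After op 5 (swap(5, 3)): offset=3, physical=[A,B,C,D,k,F,G,H], logical=[D,k,F,G,H,A,B,C]
After op 6 (rotate(-1)): offset=2, physical=[A,B,C,D,k,F,G,H], logical=[C,D,k,F,G,H,A,B]
After op 7 (rotate(+2)): offset=4, physical=[A,B,C,D,k,F,G,H], logical=[k,F,G,H,A,B,C,D]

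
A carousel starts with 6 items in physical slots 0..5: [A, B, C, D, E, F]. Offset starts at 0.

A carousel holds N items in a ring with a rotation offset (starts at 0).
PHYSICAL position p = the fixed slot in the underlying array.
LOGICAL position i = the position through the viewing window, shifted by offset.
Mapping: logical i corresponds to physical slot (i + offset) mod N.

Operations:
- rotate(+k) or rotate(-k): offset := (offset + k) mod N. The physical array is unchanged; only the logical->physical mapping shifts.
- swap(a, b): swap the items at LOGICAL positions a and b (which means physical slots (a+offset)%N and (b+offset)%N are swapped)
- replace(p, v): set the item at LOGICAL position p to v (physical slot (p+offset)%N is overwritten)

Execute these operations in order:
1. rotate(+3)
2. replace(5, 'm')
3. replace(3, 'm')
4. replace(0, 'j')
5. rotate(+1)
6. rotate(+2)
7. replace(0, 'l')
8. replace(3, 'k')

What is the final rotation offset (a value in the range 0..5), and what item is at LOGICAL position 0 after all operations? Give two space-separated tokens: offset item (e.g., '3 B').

Answer: 0 l

Derivation:
After op 1 (rotate(+3)): offset=3, physical=[A,B,C,D,E,F], logical=[D,E,F,A,B,C]
After op 2 (replace(5, 'm')): offset=3, physical=[A,B,m,D,E,F], logical=[D,E,F,A,B,m]
After op 3 (replace(3, 'm')): offset=3, physical=[m,B,m,D,E,F], logical=[D,E,F,m,B,m]
After op 4 (replace(0, 'j')): offset=3, physical=[m,B,m,j,E,F], logical=[j,E,F,m,B,m]
After op 5 (rotate(+1)): offset=4, physical=[m,B,m,j,E,F], logical=[E,F,m,B,m,j]
After op 6 (rotate(+2)): offset=0, physical=[m,B,m,j,E,F], logical=[m,B,m,j,E,F]
After op 7 (replace(0, 'l')): offset=0, physical=[l,B,m,j,E,F], logical=[l,B,m,j,E,F]
After op 8 (replace(3, 'k')): offset=0, physical=[l,B,m,k,E,F], logical=[l,B,m,k,E,F]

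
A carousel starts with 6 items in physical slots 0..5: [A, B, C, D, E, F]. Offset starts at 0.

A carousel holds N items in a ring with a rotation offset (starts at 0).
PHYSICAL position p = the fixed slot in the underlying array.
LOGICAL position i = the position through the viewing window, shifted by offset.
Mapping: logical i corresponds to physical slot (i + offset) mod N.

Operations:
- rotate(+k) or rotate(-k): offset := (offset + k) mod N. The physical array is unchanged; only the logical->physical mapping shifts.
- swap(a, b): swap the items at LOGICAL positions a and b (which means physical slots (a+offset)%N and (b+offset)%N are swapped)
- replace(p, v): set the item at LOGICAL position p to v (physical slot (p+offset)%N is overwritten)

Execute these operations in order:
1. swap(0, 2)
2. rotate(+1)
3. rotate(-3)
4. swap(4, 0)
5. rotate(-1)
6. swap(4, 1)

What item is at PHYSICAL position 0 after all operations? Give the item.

Answer: C

Derivation:
After op 1 (swap(0, 2)): offset=0, physical=[C,B,A,D,E,F], logical=[C,B,A,D,E,F]
After op 2 (rotate(+1)): offset=1, physical=[C,B,A,D,E,F], logical=[B,A,D,E,F,C]
After op 3 (rotate(-3)): offset=4, physical=[C,B,A,D,E,F], logical=[E,F,C,B,A,D]
After op 4 (swap(4, 0)): offset=4, physical=[C,B,E,D,A,F], logical=[A,F,C,B,E,D]
After op 5 (rotate(-1)): offset=3, physical=[C,B,E,D,A,F], logical=[D,A,F,C,B,E]
After op 6 (swap(4, 1)): offset=3, physical=[C,A,E,D,B,F], logical=[D,B,F,C,A,E]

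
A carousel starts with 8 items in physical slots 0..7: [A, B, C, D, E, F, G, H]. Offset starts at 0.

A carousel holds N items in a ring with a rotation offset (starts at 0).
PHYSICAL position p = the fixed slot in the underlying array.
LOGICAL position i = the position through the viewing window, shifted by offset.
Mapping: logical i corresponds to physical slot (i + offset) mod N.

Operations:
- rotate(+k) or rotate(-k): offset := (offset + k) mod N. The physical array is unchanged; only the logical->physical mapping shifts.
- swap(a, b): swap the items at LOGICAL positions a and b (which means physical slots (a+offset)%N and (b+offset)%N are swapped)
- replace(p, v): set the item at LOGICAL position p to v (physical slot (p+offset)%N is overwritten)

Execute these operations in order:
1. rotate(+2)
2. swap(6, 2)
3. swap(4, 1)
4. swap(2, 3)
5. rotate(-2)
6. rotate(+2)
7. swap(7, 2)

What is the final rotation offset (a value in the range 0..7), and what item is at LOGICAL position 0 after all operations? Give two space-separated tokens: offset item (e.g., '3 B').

After op 1 (rotate(+2)): offset=2, physical=[A,B,C,D,E,F,G,H], logical=[C,D,E,F,G,H,A,B]
After op 2 (swap(6, 2)): offset=2, physical=[E,B,C,D,A,F,G,H], logical=[C,D,A,F,G,H,E,B]
After op 3 (swap(4, 1)): offset=2, physical=[E,B,C,G,A,F,D,H], logical=[C,G,A,F,D,H,E,B]
After op 4 (swap(2, 3)): offset=2, physical=[E,B,C,G,F,A,D,H], logical=[C,G,F,A,D,H,E,B]
After op 5 (rotate(-2)): offset=0, physical=[E,B,C,G,F,A,D,H], logical=[E,B,C,G,F,A,D,H]
After op 6 (rotate(+2)): offset=2, physical=[E,B,C,G,F,A,D,H], logical=[C,G,F,A,D,H,E,B]
After op 7 (swap(7, 2)): offset=2, physical=[E,F,C,G,B,A,D,H], logical=[C,G,B,A,D,H,E,F]

Answer: 2 C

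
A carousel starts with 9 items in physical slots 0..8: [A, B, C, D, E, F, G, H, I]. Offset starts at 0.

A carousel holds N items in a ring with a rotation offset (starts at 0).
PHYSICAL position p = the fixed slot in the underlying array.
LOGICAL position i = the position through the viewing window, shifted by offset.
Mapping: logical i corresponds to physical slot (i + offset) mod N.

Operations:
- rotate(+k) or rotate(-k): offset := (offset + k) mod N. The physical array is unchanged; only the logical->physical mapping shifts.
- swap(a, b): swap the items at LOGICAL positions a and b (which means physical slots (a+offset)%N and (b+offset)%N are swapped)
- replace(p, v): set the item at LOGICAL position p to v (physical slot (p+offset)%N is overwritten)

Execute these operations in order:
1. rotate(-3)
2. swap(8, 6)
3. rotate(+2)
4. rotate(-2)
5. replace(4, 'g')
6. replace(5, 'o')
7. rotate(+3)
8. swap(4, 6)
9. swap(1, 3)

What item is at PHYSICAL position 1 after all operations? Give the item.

After op 1 (rotate(-3)): offset=6, physical=[A,B,C,D,E,F,G,H,I], logical=[G,H,I,A,B,C,D,E,F]
After op 2 (swap(8, 6)): offset=6, physical=[A,B,C,F,E,D,G,H,I], logical=[G,H,I,A,B,C,F,E,D]
After op 3 (rotate(+2)): offset=8, physical=[A,B,C,F,E,D,G,H,I], logical=[I,A,B,C,F,E,D,G,H]
After op 4 (rotate(-2)): offset=6, physical=[A,B,C,F,E,D,G,H,I], logical=[G,H,I,A,B,C,F,E,D]
After op 5 (replace(4, 'g')): offset=6, physical=[A,g,C,F,E,D,G,H,I], logical=[G,H,I,A,g,C,F,E,D]
After op 6 (replace(5, 'o')): offset=6, physical=[A,g,o,F,E,D,G,H,I], logical=[G,H,I,A,g,o,F,E,D]
After op 7 (rotate(+3)): offset=0, physical=[A,g,o,F,E,D,G,H,I], logical=[A,g,o,F,E,D,G,H,I]
After op 8 (swap(4, 6)): offset=0, physical=[A,g,o,F,G,D,E,H,I], logical=[A,g,o,F,G,D,E,H,I]
After op 9 (swap(1, 3)): offset=0, physical=[A,F,o,g,G,D,E,H,I], logical=[A,F,o,g,G,D,E,H,I]

Answer: F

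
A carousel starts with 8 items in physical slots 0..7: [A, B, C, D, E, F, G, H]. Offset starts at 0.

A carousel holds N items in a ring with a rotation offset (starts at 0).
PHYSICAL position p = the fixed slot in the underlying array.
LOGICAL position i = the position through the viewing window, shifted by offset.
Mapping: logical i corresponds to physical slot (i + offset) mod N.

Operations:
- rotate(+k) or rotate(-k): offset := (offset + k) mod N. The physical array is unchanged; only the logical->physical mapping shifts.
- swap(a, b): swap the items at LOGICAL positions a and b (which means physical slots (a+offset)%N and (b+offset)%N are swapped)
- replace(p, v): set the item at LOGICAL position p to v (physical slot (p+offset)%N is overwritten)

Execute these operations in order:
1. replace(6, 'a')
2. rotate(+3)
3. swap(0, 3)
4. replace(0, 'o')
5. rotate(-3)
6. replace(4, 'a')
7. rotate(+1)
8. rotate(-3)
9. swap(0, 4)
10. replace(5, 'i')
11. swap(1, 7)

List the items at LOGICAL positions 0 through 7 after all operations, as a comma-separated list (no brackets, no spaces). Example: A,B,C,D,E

After op 1 (replace(6, 'a')): offset=0, physical=[A,B,C,D,E,F,a,H], logical=[A,B,C,D,E,F,a,H]
After op 2 (rotate(+3)): offset=3, physical=[A,B,C,D,E,F,a,H], logical=[D,E,F,a,H,A,B,C]
After op 3 (swap(0, 3)): offset=3, physical=[A,B,C,a,E,F,D,H], logical=[a,E,F,D,H,A,B,C]
After op 4 (replace(0, 'o')): offset=3, physical=[A,B,C,o,E,F,D,H], logical=[o,E,F,D,H,A,B,C]
After op 5 (rotate(-3)): offset=0, physical=[A,B,C,o,E,F,D,H], logical=[A,B,C,o,E,F,D,H]
After op 6 (replace(4, 'a')): offset=0, physical=[A,B,C,o,a,F,D,H], logical=[A,B,C,o,a,F,D,H]
After op 7 (rotate(+1)): offset=1, physical=[A,B,C,o,a,F,D,H], logical=[B,C,o,a,F,D,H,A]
After op 8 (rotate(-3)): offset=6, physical=[A,B,C,o,a,F,D,H], logical=[D,H,A,B,C,o,a,F]
After op 9 (swap(0, 4)): offset=6, physical=[A,B,D,o,a,F,C,H], logical=[C,H,A,B,D,o,a,F]
After op 10 (replace(5, 'i')): offset=6, physical=[A,B,D,i,a,F,C,H], logical=[C,H,A,B,D,i,a,F]
After op 11 (swap(1, 7)): offset=6, physical=[A,B,D,i,a,H,C,F], logical=[C,F,A,B,D,i,a,H]

Answer: C,F,A,B,D,i,a,H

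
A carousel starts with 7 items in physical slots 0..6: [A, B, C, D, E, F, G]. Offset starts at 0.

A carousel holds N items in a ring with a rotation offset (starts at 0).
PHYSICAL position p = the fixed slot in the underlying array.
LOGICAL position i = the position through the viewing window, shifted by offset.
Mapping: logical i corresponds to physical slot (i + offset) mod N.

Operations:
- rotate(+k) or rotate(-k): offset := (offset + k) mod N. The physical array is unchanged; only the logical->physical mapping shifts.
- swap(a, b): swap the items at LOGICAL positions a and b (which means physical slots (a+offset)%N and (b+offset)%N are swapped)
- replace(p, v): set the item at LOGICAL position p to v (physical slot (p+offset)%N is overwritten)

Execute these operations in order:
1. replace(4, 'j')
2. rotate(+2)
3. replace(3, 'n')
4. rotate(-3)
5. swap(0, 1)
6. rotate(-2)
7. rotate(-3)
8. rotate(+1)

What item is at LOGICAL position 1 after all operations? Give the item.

Answer: D

Derivation:
After op 1 (replace(4, 'j')): offset=0, physical=[A,B,C,D,j,F,G], logical=[A,B,C,D,j,F,G]
After op 2 (rotate(+2)): offset=2, physical=[A,B,C,D,j,F,G], logical=[C,D,j,F,G,A,B]
After op 3 (replace(3, 'n')): offset=2, physical=[A,B,C,D,j,n,G], logical=[C,D,j,n,G,A,B]
After op 4 (rotate(-3)): offset=6, physical=[A,B,C,D,j,n,G], logical=[G,A,B,C,D,j,n]
After op 5 (swap(0, 1)): offset=6, physical=[G,B,C,D,j,n,A], logical=[A,G,B,C,D,j,n]
After op 6 (rotate(-2)): offset=4, physical=[G,B,C,D,j,n,A], logical=[j,n,A,G,B,C,D]
After op 7 (rotate(-3)): offset=1, physical=[G,B,C,D,j,n,A], logical=[B,C,D,j,n,A,G]
After op 8 (rotate(+1)): offset=2, physical=[G,B,C,D,j,n,A], logical=[C,D,j,n,A,G,B]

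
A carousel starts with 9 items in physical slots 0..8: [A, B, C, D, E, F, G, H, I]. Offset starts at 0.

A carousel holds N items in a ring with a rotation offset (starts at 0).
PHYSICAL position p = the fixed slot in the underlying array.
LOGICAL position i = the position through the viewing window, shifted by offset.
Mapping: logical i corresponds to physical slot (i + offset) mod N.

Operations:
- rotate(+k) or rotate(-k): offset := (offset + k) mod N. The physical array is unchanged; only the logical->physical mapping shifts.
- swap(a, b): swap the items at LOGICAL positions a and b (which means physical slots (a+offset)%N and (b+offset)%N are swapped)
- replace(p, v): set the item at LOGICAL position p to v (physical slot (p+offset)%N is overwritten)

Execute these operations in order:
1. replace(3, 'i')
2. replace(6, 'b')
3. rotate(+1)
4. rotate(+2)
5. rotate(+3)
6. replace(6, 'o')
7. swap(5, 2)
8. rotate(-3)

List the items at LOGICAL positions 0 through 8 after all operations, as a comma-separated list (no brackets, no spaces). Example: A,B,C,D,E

Answer: o,E,F,b,H,C,A,B,I

Derivation:
After op 1 (replace(3, 'i')): offset=0, physical=[A,B,C,i,E,F,G,H,I], logical=[A,B,C,i,E,F,G,H,I]
After op 2 (replace(6, 'b')): offset=0, physical=[A,B,C,i,E,F,b,H,I], logical=[A,B,C,i,E,F,b,H,I]
After op 3 (rotate(+1)): offset=1, physical=[A,B,C,i,E,F,b,H,I], logical=[B,C,i,E,F,b,H,I,A]
After op 4 (rotate(+2)): offset=3, physical=[A,B,C,i,E,F,b,H,I], logical=[i,E,F,b,H,I,A,B,C]
After op 5 (rotate(+3)): offset=6, physical=[A,B,C,i,E,F,b,H,I], logical=[b,H,I,A,B,C,i,E,F]
After op 6 (replace(6, 'o')): offset=6, physical=[A,B,C,o,E,F,b,H,I], logical=[b,H,I,A,B,C,o,E,F]
After op 7 (swap(5, 2)): offset=6, physical=[A,B,I,o,E,F,b,H,C], logical=[b,H,C,A,B,I,o,E,F]
After op 8 (rotate(-3)): offset=3, physical=[A,B,I,o,E,F,b,H,C], logical=[o,E,F,b,H,C,A,B,I]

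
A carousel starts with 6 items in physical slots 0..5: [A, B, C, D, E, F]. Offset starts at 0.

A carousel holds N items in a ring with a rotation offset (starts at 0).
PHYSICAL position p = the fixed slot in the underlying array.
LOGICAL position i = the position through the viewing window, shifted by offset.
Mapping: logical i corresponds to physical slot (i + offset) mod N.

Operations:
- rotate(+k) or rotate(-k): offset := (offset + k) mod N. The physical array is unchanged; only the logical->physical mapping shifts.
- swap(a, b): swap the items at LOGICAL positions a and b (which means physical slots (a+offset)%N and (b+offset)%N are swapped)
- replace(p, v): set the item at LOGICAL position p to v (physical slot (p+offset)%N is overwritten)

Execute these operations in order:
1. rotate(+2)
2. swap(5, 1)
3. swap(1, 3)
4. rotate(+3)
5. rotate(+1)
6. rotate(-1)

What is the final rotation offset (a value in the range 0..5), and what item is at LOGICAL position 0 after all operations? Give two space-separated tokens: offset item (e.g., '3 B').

Answer: 5 B

Derivation:
After op 1 (rotate(+2)): offset=2, physical=[A,B,C,D,E,F], logical=[C,D,E,F,A,B]
After op 2 (swap(5, 1)): offset=2, physical=[A,D,C,B,E,F], logical=[C,B,E,F,A,D]
After op 3 (swap(1, 3)): offset=2, physical=[A,D,C,F,E,B], logical=[C,F,E,B,A,D]
After op 4 (rotate(+3)): offset=5, physical=[A,D,C,F,E,B], logical=[B,A,D,C,F,E]
After op 5 (rotate(+1)): offset=0, physical=[A,D,C,F,E,B], logical=[A,D,C,F,E,B]
After op 6 (rotate(-1)): offset=5, physical=[A,D,C,F,E,B], logical=[B,A,D,C,F,E]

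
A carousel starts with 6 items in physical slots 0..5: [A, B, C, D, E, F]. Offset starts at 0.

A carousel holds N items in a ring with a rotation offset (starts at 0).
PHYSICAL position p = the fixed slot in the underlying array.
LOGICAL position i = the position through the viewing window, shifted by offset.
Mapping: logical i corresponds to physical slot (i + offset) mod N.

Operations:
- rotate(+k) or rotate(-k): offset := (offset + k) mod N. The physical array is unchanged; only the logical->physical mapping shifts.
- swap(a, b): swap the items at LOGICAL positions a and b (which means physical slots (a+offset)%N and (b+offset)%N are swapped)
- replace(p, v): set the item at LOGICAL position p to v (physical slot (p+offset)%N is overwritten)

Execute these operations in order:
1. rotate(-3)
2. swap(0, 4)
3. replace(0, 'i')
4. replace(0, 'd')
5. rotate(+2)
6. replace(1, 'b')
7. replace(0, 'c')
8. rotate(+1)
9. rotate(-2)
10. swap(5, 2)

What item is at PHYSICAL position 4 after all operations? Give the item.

Answer: E

Derivation:
After op 1 (rotate(-3)): offset=3, physical=[A,B,C,D,E,F], logical=[D,E,F,A,B,C]
After op 2 (swap(0, 4)): offset=3, physical=[A,D,C,B,E,F], logical=[B,E,F,A,D,C]
After op 3 (replace(0, 'i')): offset=3, physical=[A,D,C,i,E,F], logical=[i,E,F,A,D,C]
After op 4 (replace(0, 'd')): offset=3, physical=[A,D,C,d,E,F], logical=[d,E,F,A,D,C]
After op 5 (rotate(+2)): offset=5, physical=[A,D,C,d,E,F], logical=[F,A,D,C,d,E]
After op 6 (replace(1, 'b')): offset=5, physical=[b,D,C,d,E,F], logical=[F,b,D,C,d,E]
After op 7 (replace(0, 'c')): offset=5, physical=[b,D,C,d,E,c], logical=[c,b,D,C,d,E]
After op 8 (rotate(+1)): offset=0, physical=[b,D,C,d,E,c], logical=[b,D,C,d,E,c]
After op 9 (rotate(-2)): offset=4, physical=[b,D,C,d,E,c], logical=[E,c,b,D,C,d]
After op 10 (swap(5, 2)): offset=4, physical=[d,D,C,b,E,c], logical=[E,c,d,D,C,b]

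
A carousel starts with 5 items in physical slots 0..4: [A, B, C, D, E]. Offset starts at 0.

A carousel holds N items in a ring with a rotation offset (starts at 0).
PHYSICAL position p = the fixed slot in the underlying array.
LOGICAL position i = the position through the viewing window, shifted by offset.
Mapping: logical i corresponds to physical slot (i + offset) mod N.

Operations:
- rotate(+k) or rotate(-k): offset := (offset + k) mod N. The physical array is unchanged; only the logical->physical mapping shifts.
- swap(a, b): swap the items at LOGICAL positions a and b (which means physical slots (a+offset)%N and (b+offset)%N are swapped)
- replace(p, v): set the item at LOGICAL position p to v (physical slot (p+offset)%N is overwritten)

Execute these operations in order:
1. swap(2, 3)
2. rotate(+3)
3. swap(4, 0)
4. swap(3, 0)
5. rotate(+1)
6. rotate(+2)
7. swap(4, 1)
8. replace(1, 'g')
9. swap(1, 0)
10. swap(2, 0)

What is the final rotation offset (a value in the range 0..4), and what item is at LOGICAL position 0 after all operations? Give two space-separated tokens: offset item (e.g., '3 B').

Answer: 1 B

Derivation:
After op 1 (swap(2, 3)): offset=0, physical=[A,B,D,C,E], logical=[A,B,D,C,E]
After op 2 (rotate(+3)): offset=3, physical=[A,B,D,C,E], logical=[C,E,A,B,D]
After op 3 (swap(4, 0)): offset=3, physical=[A,B,C,D,E], logical=[D,E,A,B,C]
After op 4 (swap(3, 0)): offset=3, physical=[A,D,C,B,E], logical=[B,E,A,D,C]
After op 5 (rotate(+1)): offset=4, physical=[A,D,C,B,E], logical=[E,A,D,C,B]
After op 6 (rotate(+2)): offset=1, physical=[A,D,C,B,E], logical=[D,C,B,E,A]
After op 7 (swap(4, 1)): offset=1, physical=[C,D,A,B,E], logical=[D,A,B,E,C]
After op 8 (replace(1, 'g')): offset=1, physical=[C,D,g,B,E], logical=[D,g,B,E,C]
After op 9 (swap(1, 0)): offset=1, physical=[C,g,D,B,E], logical=[g,D,B,E,C]
After op 10 (swap(2, 0)): offset=1, physical=[C,B,D,g,E], logical=[B,D,g,E,C]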